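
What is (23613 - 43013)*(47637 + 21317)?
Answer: -1337707600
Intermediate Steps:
(23613 - 43013)*(47637 + 21317) = -19400*68954 = -1337707600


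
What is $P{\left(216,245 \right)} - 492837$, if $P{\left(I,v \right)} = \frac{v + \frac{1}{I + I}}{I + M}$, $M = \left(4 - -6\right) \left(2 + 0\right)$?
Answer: $- \frac{50245611983}{101952} \approx -4.9284 \cdot 10^{5}$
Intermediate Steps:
$M = 20$ ($M = \left(4 + 6\right) 2 = 10 \cdot 2 = 20$)
$P{\left(I,v \right)} = \frac{v + \frac{1}{2 I}}{20 + I}$ ($P{\left(I,v \right)} = \frac{v + \frac{1}{I + I}}{I + 20} = \frac{v + \frac{1}{2 I}}{20 + I}$)
$P{\left(216,245 \right)} - 492837 = \frac{\frac{1}{2} + 216 \cdot 245}{216 \left(20 + 216\right)} - 492837 = \frac{\frac{1}{2} + 52920}{216 \cdot 236} - 492837 = \frac{1}{216} \cdot \frac{1}{236} \cdot \frac{105841}{2} - 492837 = \frac{105841}{101952} - 492837 = - \frac{50245611983}{101952}$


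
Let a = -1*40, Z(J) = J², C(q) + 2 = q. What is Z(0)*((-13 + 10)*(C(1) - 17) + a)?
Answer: 0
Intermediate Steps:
C(q) = -2 + q
a = -40
Z(0)*((-13 + 10)*(C(1) - 17) + a) = 0²*((-13 + 10)*((-2 + 1) - 17) - 40) = 0*(-3*(-1 - 17) - 40) = 0*(-3*(-18) - 40) = 0*(54 - 40) = 0*14 = 0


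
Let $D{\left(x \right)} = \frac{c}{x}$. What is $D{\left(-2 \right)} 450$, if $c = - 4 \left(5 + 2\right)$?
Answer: $6300$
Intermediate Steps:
$c = -28$ ($c = \left(-4\right) 7 = -28$)
$D{\left(x \right)} = - \frac{28}{x}$
$D{\left(-2 \right)} 450 = - \frac{28}{-2} \cdot 450 = \left(-28\right) \left(- \frac{1}{2}\right) 450 = 14 \cdot 450 = 6300$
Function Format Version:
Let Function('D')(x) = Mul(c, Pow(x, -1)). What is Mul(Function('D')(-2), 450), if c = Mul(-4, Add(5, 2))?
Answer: 6300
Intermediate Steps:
c = -28 (c = Mul(-4, 7) = -28)
Function('D')(x) = Mul(-28, Pow(x, -1))
Mul(Function('D')(-2), 450) = Mul(Mul(-28, Pow(-2, -1)), 450) = Mul(Mul(-28, Rational(-1, 2)), 450) = Mul(14, 450) = 6300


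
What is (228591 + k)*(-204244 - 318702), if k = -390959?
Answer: 84909696128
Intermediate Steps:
(228591 + k)*(-204244 - 318702) = (228591 - 390959)*(-204244 - 318702) = -162368*(-522946) = 84909696128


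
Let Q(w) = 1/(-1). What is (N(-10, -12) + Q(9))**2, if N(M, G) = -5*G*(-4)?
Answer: 58081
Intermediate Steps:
N(M, G) = 20*G
Q(w) = -1
(N(-10, -12) + Q(9))**2 = (20*(-12) - 1)**2 = (-240 - 1)**2 = (-241)**2 = 58081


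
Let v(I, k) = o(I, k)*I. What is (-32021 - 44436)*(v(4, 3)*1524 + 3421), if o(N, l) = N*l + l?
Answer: -7252787477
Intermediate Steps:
o(N, l) = l + N*l
v(I, k) = I*k*(1 + I) (v(I, k) = (k*(1 + I))*I = I*k*(1 + I))
(-32021 - 44436)*(v(4, 3)*1524 + 3421) = (-32021 - 44436)*((4*3*(1 + 4))*1524 + 3421) = -76457*((4*3*5)*1524 + 3421) = -76457*(60*1524 + 3421) = -76457*(91440 + 3421) = -76457*94861 = -7252787477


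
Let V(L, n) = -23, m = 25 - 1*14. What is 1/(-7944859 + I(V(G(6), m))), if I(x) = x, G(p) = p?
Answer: -1/7944882 ≈ -1.2587e-7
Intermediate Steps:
m = 11 (m = 25 - 14 = 11)
1/(-7944859 + I(V(G(6), m))) = 1/(-7944859 - 23) = 1/(-7944882) = -1/7944882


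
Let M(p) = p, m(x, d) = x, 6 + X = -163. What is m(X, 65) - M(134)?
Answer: -303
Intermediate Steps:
X = -169 (X = -6 - 163 = -169)
m(X, 65) - M(134) = -169 - 1*134 = -169 - 134 = -303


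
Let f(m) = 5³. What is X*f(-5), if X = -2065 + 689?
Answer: -172000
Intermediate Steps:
X = -1376
f(m) = 125
X*f(-5) = -1376*125 = -172000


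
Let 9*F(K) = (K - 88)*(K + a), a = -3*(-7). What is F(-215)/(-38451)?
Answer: -19594/115353 ≈ -0.16986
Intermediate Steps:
a = 21
F(K) = (-88 + K)*(21 + K)/9 (F(K) = ((K - 88)*(K + 21))/9 = ((-88 + K)*(21 + K))/9 = (-88 + K)*(21 + K)/9)
F(-215)/(-38451) = (-616/3 - 67/9*(-215) + (⅑)*(-215)²)/(-38451) = (-616/3 + 14405/9 + (⅑)*46225)*(-1/38451) = (-616/3 + 14405/9 + 46225/9)*(-1/38451) = (19594/3)*(-1/38451) = -19594/115353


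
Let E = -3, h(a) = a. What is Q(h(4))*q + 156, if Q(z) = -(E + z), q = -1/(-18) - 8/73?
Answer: 205055/1314 ≈ 156.05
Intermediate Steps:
q = -71/1314 (q = -1*(-1/18) - 8*1/73 = 1/18 - 8/73 = -71/1314 ≈ -0.054033)
Q(z) = 3 - z (Q(z) = -(-3 + z) = 3 - z)
Q(h(4))*q + 156 = (3 - 1*4)*(-71/1314) + 156 = (3 - 4)*(-71/1314) + 156 = -1*(-71/1314) + 156 = 71/1314 + 156 = 205055/1314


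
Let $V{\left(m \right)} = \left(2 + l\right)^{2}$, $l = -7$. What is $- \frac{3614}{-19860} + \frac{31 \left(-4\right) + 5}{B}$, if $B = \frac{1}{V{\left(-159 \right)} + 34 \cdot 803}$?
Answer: $- \frac{32291494283}{9930} \approx -3.2519 \cdot 10^{6}$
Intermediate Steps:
$V{\left(m \right)} = 25$ ($V{\left(m \right)} = \left(2 - 7\right)^{2} = \left(-5\right)^{2} = 25$)
$B = \frac{1}{27327}$ ($B = \frac{1}{25 + 34 \cdot 803} = \frac{1}{25 + 27302} = \frac{1}{27327} \approx 3.6594 \cdot 10^{-5}$)
$- \frac{3614}{-19860} + \frac{31 \left(-4\right) + 5}{B} = - \frac{3614}{-19860} + \left(31 \left(-4\right) + 5\right) \frac{1}{\frac{1}{27327}} = \left(-3614\right) \left(- \frac{1}{19860}\right) + \left(-124 + 5\right) 27327 = \frac{1807}{9930} - 3251913 = - \frac{32291494283}{9930}$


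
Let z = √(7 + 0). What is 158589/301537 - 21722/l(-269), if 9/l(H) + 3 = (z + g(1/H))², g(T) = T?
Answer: -1895757623506069/196375669713 + 43444*√7/2421 ≈ -9606.3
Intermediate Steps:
z = √7 ≈ 2.6458
l(H) = 9/(-3 + (√7 + 1/H)²)
158589/301537 - 21722/l(-269) = 158589/301537 - (-21722/3 + 21722*(1 - 269*√7)²/651249) = 158589/301537 - 21722*(-⅓ + (1 - 269*√7)²/651249) = 158589/301537 + (21722/3 - 21722*(1 - 269*√7)²/651249) = 6550462481/904611 - 21722*(1 - 269*√7)²/651249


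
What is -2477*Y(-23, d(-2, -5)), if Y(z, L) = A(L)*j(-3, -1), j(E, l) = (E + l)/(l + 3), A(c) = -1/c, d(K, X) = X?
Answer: 4954/5 ≈ 990.80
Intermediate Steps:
j(E, l) = (E + l)/(3 + l)
Y(z, L) = 2/L (Y(z, L) = (-1/L)*((-3 - 1)/(3 - 1)) = (-1/L)*(-4/2) = (-1/L)*((½)*(-4)) = -1/L*(-2) = 2/L)
-2477*Y(-23, d(-2, -5)) = -4954/(-5) = -4954*(-1)/5 = -2477*(-⅖) = 4954/5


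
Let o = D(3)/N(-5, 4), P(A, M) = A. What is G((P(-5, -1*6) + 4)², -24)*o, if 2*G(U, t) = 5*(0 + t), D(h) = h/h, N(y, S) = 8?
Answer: -15/2 ≈ -7.5000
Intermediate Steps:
D(h) = 1
G(U, t) = 5*t/2 (G(U, t) = (5*(0 + t))/2 = (5*t)/2 = 5*t/2)
o = ⅛ (o = 1/8 = 1*(⅛) = ⅛ ≈ 0.12500)
G((P(-5, -1*6) + 4)², -24)*o = ((5/2)*(-24))*(⅛) = -60*⅛ = -15/2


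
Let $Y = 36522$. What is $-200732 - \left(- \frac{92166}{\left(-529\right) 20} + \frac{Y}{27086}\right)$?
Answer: $- \frac{14381656990799}{71642470} \approx -2.0074 \cdot 10^{5}$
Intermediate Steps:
$-200732 - \left(- \frac{92166}{\left(-529\right) 20} + \frac{Y}{27086}\right) = -200732 - \left(- \frac{92166}{\left(-529\right) 20} + \frac{36522}{27086}\right) = -200732 - \left(- \frac{92166}{-10580} + 36522 \cdot \frac{1}{27086}\right) = -200732 - \left(\left(-92166\right) \left(- \frac{1}{10580}\right) + \frac{18261}{13543}\right) = -200732 - \left(\frac{46083}{5290} + \frac{18261}{13543}\right) = -200732 - \frac{720702759}{71642470} = - \frac{14381656990799}{71642470}$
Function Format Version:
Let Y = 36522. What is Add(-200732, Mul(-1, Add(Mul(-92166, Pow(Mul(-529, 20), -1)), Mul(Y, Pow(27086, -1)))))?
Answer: Rational(-14381656990799, 71642470) ≈ -2.0074e+5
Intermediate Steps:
Add(-200732, Mul(-1, Add(Mul(-92166, Pow(Mul(-529, 20), -1)), Mul(Y, Pow(27086, -1))))) = Add(-200732, Mul(-1, Add(Mul(-92166, Pow(Mul(-529, 20), -1)), Mul(36522, Pow(27086, -1))))) = Add(-200732, Mul(-1, Add(Mul(-92166, Pow(-10580, -1)), Mul(36522, Rational(1, 27086))))) = Add(-200732, Mul(-1, Add(Mul(-92166, Rational(-1, 10580)), Rational(18261, 13543)))) = Add(-200732, Mul(-1, Add(Rational(46083, 5290), Rational(18261, 13543)))) = Add(-200732, Mul(-1, Rational(720702759, 71642470))) = Add(-200732, Rational(-720702759, 71642470)) = Rational(-14381656990799, 71642470)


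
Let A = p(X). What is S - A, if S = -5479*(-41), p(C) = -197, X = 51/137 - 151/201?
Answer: 224836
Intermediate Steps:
X = -10436/27537 (X = 51*(1/137) - 151*1/201 = 51/137 - 151/201 = -10436/27537 ≈ -0.37898)
A = -197
S = 224639
S - A = 224639 - 1*(-197) = 224639 + 197 = 224836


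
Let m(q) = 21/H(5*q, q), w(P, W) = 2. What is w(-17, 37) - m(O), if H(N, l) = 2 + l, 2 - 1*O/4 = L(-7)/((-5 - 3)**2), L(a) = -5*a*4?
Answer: -74/5 ≈ -14.800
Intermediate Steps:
L(a) = -20*a
O = -3/4 (O = 8 - 4*(-20*(-7))/((-5 - 3)**2) = 8 - 560/((-8)**2) = 8 - 560/64 = 8 - 4*35/16 = 8 - 35/4 = -3/4 ≈ -0.75000)
m(q) = 21/(2 + q)
w(-17, 37) - m(O) = 2 - 21/(2 - 3/4) = 2 - 21/5/4 = 2 - 21*4/5 = 2 - 1*84/5 = 2 - 84/5 = -74/5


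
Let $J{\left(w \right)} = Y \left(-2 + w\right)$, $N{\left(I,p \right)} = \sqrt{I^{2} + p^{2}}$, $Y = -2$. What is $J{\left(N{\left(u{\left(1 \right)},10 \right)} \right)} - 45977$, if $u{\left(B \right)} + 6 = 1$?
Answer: $-45973 - 10 \sqrt{5} \approx -45995.0$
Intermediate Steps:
$u{\left(B \right)} = -5$ ($u{\left(B \right)} = -6 + 1 = -5$)
$J{\left(w \right)} = 4 - 2 w$ ($J{\left(w \right)} = - 2 \left(-2 + w\right) = 4 - 2 w$)
$J{\left(N{\left(u{\left(1 \right)},10 \right)} \right)} - 45977 = \left(4 - 2 \sqrt{\left(-5\right)^{2} + 10^{2}}\right) - 45977 = \left(4 - 2 \sqrt{25 + 100}\right) - 45977 = \left(4 - 2 \sqrt{125}\right) - 45977 = \left(4 - 2 \cdot 5 \sqrt{5}\right) - 45977 = \left(4 - 10 \sqrt{5}\right) - 45977 = -45973 - 10 \sqrt{5}$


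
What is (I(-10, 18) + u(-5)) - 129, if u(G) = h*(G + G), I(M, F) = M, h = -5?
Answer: -89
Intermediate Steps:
u(G) = -10*G (u(G) = -5*(G + G) = -10*G)
(I(-10, 18) + u(-5)) - 129 = (-10 - 10*(-5)) - 129 = (-10 + 50) - 129 = 40 - 129 = -89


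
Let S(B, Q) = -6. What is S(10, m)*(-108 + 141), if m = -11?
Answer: -198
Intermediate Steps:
S(10, m)*(-108 + 141) = -6*(-108 + 141) = -6*33 = -198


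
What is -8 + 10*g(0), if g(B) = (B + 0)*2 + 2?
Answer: 12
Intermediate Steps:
g(B) = 2 + 2*B (g(B) = B*2 + 2 = 2*B + 2 = 2 + 2*B)
-8 + 10*g(0) = -8 + 10*(2 + 2*0) = -8 + 10*(2 + 0) = -8 + 10*2 = -8 + 20 = 12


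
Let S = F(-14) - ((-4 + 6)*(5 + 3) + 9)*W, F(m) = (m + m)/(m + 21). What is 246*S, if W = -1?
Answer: 5166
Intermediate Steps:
F(m) = 2*m/(21 + m) (F(m) = (2*m)/(21 + m) = 2*m/(21 + m))
S = 21 (S = 2*(-14)/(21 - 14) - ((-4 + 6)*(5 + 3) + 9)*(-1) = 2*(-14)/7 - (2*8 + 9)*(-1) = 2*(-14)*(⅐) - (16 + 9)*(-1) = -4 - 25*(-1) = -4 - 1*(-25) = -4 + 25 = 21)
246*S = 246*21 = 5166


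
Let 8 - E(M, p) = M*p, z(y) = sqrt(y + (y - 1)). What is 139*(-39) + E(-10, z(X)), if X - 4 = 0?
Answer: -5413 + 10*sqrt(7) ≈ -5386.5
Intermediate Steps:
X = 4 (X = 4 + 0 = 4)
z(y) = sqrt(-1 + 2*y) (z(y) = sqrt(y + (-1 + y)) = sqrt(-1 + 2*y))
E(M, p) = 8 - M*p
139*(-39) + E(-10, z(X)) = 139*(-39) + (8 - 1*(-10)*sqrt(-1 + 2*4)) = -5421 + (8 - 1*(-10)*sqrt(-1 + 8)) = -5421 + (8 - 1*(-10)*sqrt(7)) = -5421 + (8 + 10*sqrt(7)) = -5413 + 10*sqrt(7)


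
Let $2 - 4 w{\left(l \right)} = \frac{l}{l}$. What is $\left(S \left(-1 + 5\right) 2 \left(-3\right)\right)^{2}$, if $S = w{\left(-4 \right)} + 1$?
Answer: $900$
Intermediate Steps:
$w{\left(l \right)} = \frac{1}{4}$ ($w{\left(l \right)} = \frac{1}{2} - \frac{l \frac{1}{l}}{4} = \frac{1}{2} - \frac{1}{4} = \frac{1}{4}$)
$S = \frac{5}{4}$ ($S = \frac{1}{4} + 1 = \frac{5}{4} \approx 1.25$)
$\left(S \left(-1 + 5\right) 2 \left(-3\right)\right)^{2} = \left(\frac{5 \left(-1 + 5\right) 2}{4} \left(-3\right)\right)^{2} = \left(\frac{5 \cdot 4 \cdot 2}{4} \left(-3\right)\right)^{2} = \left(\frac{5}{4} \cdot 8 \left(-3\right)\right)^{2} = \left(10 \left(-3\right)\right)^{2} = \left(-30\right)^{2} = 900$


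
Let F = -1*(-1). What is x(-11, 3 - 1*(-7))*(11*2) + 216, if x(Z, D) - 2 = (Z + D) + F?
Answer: 260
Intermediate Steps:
F = 1
x(Z, D) = 3 + D + Z (x(Z, D) = 2 + ((Z + D) + 1) = 2 + ((D + Z) + 1) = 2 + (1 + D + Z) = 3 + D + Z)
x(-11, 3 - 1*(-7))*(11*2) + 216 = (3 + (3 - 1*(-7)) - 11)*(11*2) + 216 = (3 + (3 + 7) - 11)*22 + 216 = (3 + 10 - 11)*22 + 216 = 2*22 + 216 = 44 + 216 = 260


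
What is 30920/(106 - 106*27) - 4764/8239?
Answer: -66969866/5676671 ≈ -11.797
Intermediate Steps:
30920/(106 - 106*27) - 4764/8239 = 30920/(106 - 2862) - 4764*1/8239 = 30920/(-2756) - 4764/8239 = 30920*(-1/2756) - 4764/8239 = -7730/689 - 4764/8239 = -66969866/5676671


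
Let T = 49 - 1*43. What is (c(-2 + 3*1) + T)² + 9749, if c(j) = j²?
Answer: 9798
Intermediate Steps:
T = 6 (T = 49 - 43 = 6)
(c(-2 + 3*1) + T)² + 9749 = ((-2 + 3*1)² + 6)² + 9749 = ((-2 + 3)² + 6)² + 9749 = (1² + 6)² + 9749 = (1 + 6)² + 9749 = 7² + 9749 = 49 + 9749 = 9798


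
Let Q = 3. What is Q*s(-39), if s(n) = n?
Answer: -117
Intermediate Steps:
Q*s(-39) = 3*(-39) = -117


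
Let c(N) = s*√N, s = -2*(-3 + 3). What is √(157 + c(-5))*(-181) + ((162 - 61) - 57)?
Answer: 44 - 181*√157 ≈ -2223.9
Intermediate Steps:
s = 0 (s = -2*0 = 0)
c(N) = 0 (c(N) = 0*√N = 0)
√(157 + c(-5))*(-181) + ((162 - 61) - 57) = √(157 + 0)*(-181) + ((162 - 61) - 57) = √157*(-181) + (101 - 57) = -181*√157 + 44 = 44 - 181*√157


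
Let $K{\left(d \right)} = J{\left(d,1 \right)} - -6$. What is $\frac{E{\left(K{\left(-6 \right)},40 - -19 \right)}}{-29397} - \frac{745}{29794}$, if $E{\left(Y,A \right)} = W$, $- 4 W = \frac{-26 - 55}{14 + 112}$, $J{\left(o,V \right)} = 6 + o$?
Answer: $- \frac{204451831}{8174639368} \approx -0.02501$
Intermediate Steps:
$K{\left(d \right)} = 12 + d$ ($K{\left(d \right)} = \left(6 + d\right) - -6 = \left(6 + d\right) + 6 = 12 + d$)
$W = \frac{9}{56}$ ($W = - \frac{\left(-26 - 55\right) \frac{1}{14 + 112}}{4} = - \frac{\left(-81\right) \frac{1}{126}}{4} = \left(- \frac{1}{4}\right) \left(- \frac{9}{14}\right) = \frac{9}{56} \approx 0.16071$)
$E{\left(Y,A \right)} = \frac{9}{56}$
$\frac{E{\left(K{\left(-6 \right)},40 - -19 \right)}}{-29397} - \frac{745}{29794} = \frac{9}{56 \left(-29397\right)} - \frac{745}{29794} = \frac{9}{56} \left(- \frac{1}{29397}\right) - \frac{745}{29794} = - \frac{3}{548744} - \frac{745}{29794} = - \frac{204451831}{8174639368}$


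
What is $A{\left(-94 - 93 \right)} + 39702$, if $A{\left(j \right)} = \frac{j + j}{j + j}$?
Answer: $39703$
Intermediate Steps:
$A{\left(j \right)} = 1$ ($A{\left(j \right)} = \frac{2 j}{2 j} = 2 j \frac{1}{2 j} = 1$)
$A{\left(-94 - 93 \right)} + 39702 = 1 + 39702 = 39703$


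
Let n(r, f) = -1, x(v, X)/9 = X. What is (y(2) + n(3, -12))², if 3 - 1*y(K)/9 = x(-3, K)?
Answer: 18496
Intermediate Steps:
x(v, X) = 9*X
y(K) = 27 - 81*K
(y(2) + n(3, -12))² = ((27 - 81*2) - 1)² = ((27 - 162) - 1)² = (-135 - 1)² = (-136)² = 18496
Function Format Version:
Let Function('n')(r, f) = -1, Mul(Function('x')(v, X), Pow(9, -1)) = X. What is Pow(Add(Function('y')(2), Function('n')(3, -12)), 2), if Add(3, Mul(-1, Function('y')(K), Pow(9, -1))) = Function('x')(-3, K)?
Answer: 18496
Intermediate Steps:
Function('x')(v, X) = Mul(9, X)
Function('y')(K) = Add(27, Mul(-81, K)) (Function('y')(K) = Add(27, Mul(-9, Mul(9, K))) = Add(27, Mul(-81, K)))
Pow(Add(Function('y')(2), Function('n')(3, -12)), 2) = Pow(Add(Add(27, Mul(-81, 2)), -1), 2) = Pow(Add(Add(27, -162), -1), 2) = Pow(Add(-135, -1), 2) = Pow(-136, 2) = 18496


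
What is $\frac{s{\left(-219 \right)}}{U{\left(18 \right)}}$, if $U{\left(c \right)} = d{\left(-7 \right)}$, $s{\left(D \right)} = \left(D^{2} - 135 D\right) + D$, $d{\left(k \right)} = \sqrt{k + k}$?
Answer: $- \frac{77307 i \sqrt{14}}{14} \approx - 20661.0 i$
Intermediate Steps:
$d{\left(k \right)} = \sqrt{2} \sqrt{k}$ ($d{\left(k \right)} = \sqrt{2 k} = \sqrt{2} \sqrt{k}$)
$s{\left(D \right)} = D^{2} - 134 D$
$U{\left(c \right)} = i \sqrt{14}$ ($U{\left(c \right)} = \sqrt{2} \sqrt{-7} = \sqrt{2} i \sqrt{7} = i \sqrt{14}$)
$\frac{s{\left(-219 \right)}}{U{\left(18 \right)}} = \frac{\left(-219\right) \left(-134 - 219\right)}{i \sqrt{14}} = \left(-219\right) \left(-353\right) \left(- \frac{i \sqrt{14}}{14}\right) = 77307 \left(- \frac{i \sqrt{14}}{14}\right) = - \frac{77307 i \sqrt{14}}{14}$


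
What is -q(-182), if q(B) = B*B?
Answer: -33124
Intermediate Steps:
q(B) = B**2
-q(-182) = -1*(-182)**2 = -1*33124 = -33124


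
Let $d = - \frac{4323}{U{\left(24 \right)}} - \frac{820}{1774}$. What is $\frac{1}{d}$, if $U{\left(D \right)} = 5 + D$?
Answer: $- \frac{25723}{3846391} \approx -0.0066876$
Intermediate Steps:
$d = - \frac{3846391}{25723}$ ($d = - \frac{4323}{5 + 24} - \frac{820}{1774} = - \frac{4323}{29} - \frac{410}{887} = - \frac{3846391}{25723} \approx -149.53$)
$\frac{1}{d} = \frac{1}{- \frac{3846391}{25723}} = - \frac{25723}{3846391}$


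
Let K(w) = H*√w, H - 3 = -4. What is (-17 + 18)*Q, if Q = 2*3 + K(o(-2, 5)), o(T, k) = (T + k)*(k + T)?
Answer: 3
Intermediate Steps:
H = -1 (H = 3 - 4 = -1)
o(T, k) = (T + k)² (o(T, k) = (T + k)*(T + k) = (T + k)²)
K(w) = -√w
Q = 3 (Q = 2*3 - √((-2 + 5)²) = 6 - √(3²) = 6 - √9 = 6 - 1*3 = 6 - 3 = 3)
(-17 + 18)*Q = (-17 + 18)*3 = 1*3 = 3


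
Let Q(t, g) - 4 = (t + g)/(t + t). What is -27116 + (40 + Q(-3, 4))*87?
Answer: -46605/2 ≈ -23303.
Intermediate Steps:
Q(t, g) = 4 + (g + t)/(2*t) (Q(t, g) = 4 + (t + g)/(t + t) = 4 + (g + t)/((2*t)) = 4 + (g + t)*(1/(2*t)) = 4 + (g + t)/(2*t))
-27116 + (40 + Q(-3, 4))*87 = -27116 + (40 + (1/2)*(4 + 9*(-3))/(-3))*87 = -27116 + (40 + (1/2)*(-1/3)*(4 - 27))*87 = -27116 + (40 + (1/2)*(-1/3)*(-23))*87 = -27116 + (40 + 23/6)*87 = -27116 + (263/6)*87 = -27116 + 7627/2 = -46605/2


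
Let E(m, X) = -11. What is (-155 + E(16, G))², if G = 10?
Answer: 27556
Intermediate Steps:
(-155 + E(16, G))² = (-155 - 11)² = (-166)² = 27556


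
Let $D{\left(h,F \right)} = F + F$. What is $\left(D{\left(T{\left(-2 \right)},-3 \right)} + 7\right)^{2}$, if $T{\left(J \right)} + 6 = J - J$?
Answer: $1$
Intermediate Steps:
$T{\left(J \right)} = -6$ ($T{\left(J \right)} = -6 + \left(J - J\right) = -6 + 0 = -6$)
$D{\left(h,F \right)} = 2 F$
$\left(D{\left(T{\left(-2 \right)},-3 \right)} + 7\right)^{2} = \left(2 \left(-3\right) + 7\right)^{2} = \left(-6 + 7\right)^{2} = 1^{2} = 1$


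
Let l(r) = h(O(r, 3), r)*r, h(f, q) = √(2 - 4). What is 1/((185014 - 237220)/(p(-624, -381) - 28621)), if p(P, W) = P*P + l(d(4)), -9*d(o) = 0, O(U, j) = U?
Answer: -360755/52206 ≈ -6.9102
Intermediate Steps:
h(f, q) = I*√2 (h(f, q) = √(-2) = I*√2)
d(o) = 0 (d(o) = -⅑*0 = 0)
l(r) = I*r*√2 (l(r) = (I*√2)*r = I*r*√2)
p(P, W) = P² (p(P, W) = P*P + I*0*√2 = P² + 0 = P²)
1/((185014 - 237220)/(p(-624, -381) - 28621)) = 1/((185014 - 237220)/((-624)² - 28621)) = 1/(-52206/(389376 - 28621)) = 1/(-52206/360755) = -360755/52206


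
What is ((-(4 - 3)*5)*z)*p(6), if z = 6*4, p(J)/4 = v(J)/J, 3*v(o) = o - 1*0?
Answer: -160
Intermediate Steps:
v(o) = o/3 (v(o) = (o - 1*0)/3 = (o + 0)/3 = o/3)
p(J) = 4/3 (p(J) = 4*((J/3)/J) = 4*(1/3) = 4/3)
z = 24
((-(4 - 3)*5)*z)*p(6) = (-(4 - 3)*5*24)*(4/3) = (-5*24)*(4/3) = (-1*5*24)*(4/3) = -5*24*(4/3) = -120*4/3 = -160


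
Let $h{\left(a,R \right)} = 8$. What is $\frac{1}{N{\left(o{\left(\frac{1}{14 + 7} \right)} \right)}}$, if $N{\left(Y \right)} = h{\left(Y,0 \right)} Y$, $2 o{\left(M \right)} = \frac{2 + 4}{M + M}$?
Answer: $\frac{1}{252} \approx 0.0039683$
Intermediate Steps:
$o{\left(M \right)} = \frac{3}{2 M}$ ($o{\left(M \right)} = \frac{\left(2 + 4\right) \frac{1}{M + M}}{2} = \frac{6 \frac{1}{2 M}}{2} = \frac{3 \frac{1}{M}}{2} = \frac{3}{2 M}$)
$N{\left(Y \right)} = 8 Y$
$\frac{1}{N{\left(o{\left(\frac{1}{14 + 7} \right)} \right)}} = \frac{1}{8 \frac{3}{2 \frac{1}{14 + 7}}} = \frac{1}{8 \frac{3}{2 \cdot \frac{1}{21}}} = \frac{1}{8 \frac{3 \frac{1}{\frac{1}{21}}}{2}} = \frac{1}{8 \cdot \frac{3}{2} \cdot 21} = \frac{1}{8 \cdot \frac{63}{2}} = \frac{1}{252}$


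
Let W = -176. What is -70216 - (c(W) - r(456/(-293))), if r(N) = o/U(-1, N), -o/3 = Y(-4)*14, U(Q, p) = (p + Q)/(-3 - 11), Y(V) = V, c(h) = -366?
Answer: -7375502/107 ≈ -68930.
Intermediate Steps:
U(Q, p) = -Q/14 - p/14 (U(Q, p) = (Q + p)/(-14) = (Q + p)*(-1/14) = -Q/14 - p/14)
o = 168 (o = -(-12)*14 = -3*(-56) = 168)
r(N) = 168/(1/14 - N/14) (r(N) = 168/(-1/14*(-1) - N/14) = 168/(1/14 - N/14))
-70216 - (c(W) - r(456/(-293))) = -70216 - (-366 - (-2352)/(-1 + 456/(-293))) = -70216 - (-366 - (-2352)/(-1 + 456*(-1/293))) = -70216 - (-366 - (-2352)/(-1 - 456/293)) = -70216 - (-366 - (-2352)/(-749/293)) = -70216 - (-366 - (-2352)*(-293)/749) = -70216 - (-366 - 1*98448/107) = -70216 - (-366 - 98448/107) = -70216 - 1*(-137610/107) = -70216 + 137610/107 = -7375502/107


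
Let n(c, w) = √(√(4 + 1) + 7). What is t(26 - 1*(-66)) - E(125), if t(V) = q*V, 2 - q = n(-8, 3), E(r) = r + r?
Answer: -66 - 92*√(7 + √5) ≈ -345.60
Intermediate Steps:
E(r) = 2*r
n(c, w) = √(7 + √5) (n(c, w) = √(√5 + 7) = √(7 + √5))
q = 2 - √(7 + √5) ≈ -1.0391
t(V) = V*(2 - √(7 + √5)) (t(V) = (2 - √(7 + √5))*V = V*(2 - √(7 + √5)))
t(26 - 1*(-66)) - E(125) = (26 - 1*(-66))*(2 - √(7 + √5)) - 2*125 = (26 + 66)*(2 - √(7 + √5)) - 1*250 = 92*(2 - √(7 + √5)) - 250 = (184 - 92*√(7 + √5)) - 250 = -66 - 92*√(7 + √5)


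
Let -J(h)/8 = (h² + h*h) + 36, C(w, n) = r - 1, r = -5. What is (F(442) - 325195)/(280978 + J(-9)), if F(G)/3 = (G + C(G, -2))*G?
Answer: 252941/279394 ≈ 0.90532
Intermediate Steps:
C(w, n) = -6 (C(w, n) = -5 - 1 = -6)
J(h) = -288 - 16*h² (J(h) = -8*((h² + h*h) + 36) = -8*((h² + h²) + 36) = -8*(2*h² + 36) = -8*(36 + 2*h²) = -288 - 16*h²)
F(G) = 3*G*(-6 + G) (F(G) = 3*((G - 6)*G) = 3*((-6 + G)*G) = 3*(G*(-6 + G)) = 3*G*(-6 + G))
(F(442) - 325195)/(280978 + J(-9)) = (3*442*(-6 + 442) - 325195)/(280978 + (-288 - 16*(-9)²)) = (3*442*436 - 325195)/(280978 + (-288 - 16*81)) = (578136 - 325195)/(280978 + (-288 - 1296)) = 252941/(280978 - 1584) = 252941/279394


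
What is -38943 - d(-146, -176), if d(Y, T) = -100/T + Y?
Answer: -1707093/44 ≈ -38798.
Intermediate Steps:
d(Y, T) = Y - 100/T
-38943 - d(-146, -176) = -38943 - (-146 - 100/(-176)) = -38943 - (-146 - 100*(-1/176)) = -38943 - (-146 + 25/44) = -38943 - 1*(-6399/44) = -38943 + 6399/44 = -1707093/44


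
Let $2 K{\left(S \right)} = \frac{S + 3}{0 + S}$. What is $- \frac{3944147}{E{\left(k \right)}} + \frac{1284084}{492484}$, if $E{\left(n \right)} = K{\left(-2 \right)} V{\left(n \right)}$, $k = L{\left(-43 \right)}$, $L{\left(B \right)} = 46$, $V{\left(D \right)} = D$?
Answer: $\frac{971222029057}{2831783} \approx 3.4297 \cdot 10^{5}$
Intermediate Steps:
$K{\left(S \right)} = \frac{3 + S}{2 S}$ ($K{\left(S \right)} = \frac{\left(S + 3\right) \frac{1}{0 + S}}{2} = \frac{\left(3 + S\right) \frac{1}{S}}{2} = \frac{\frac{1}{S} \left(3 + S\right)}{2} = \frac{3 + S}{2 S}$)
$k = 46$
$E{\left(n \right)} = - \frac{n}{4}$ ($E{\left(n \right)} = \frac{3 - 2}{2 \left(-2\right)} n = \frac{1}{2} \left(- \frac{1}{2}\right) 1 n = - \frac{n}{4}$)
$- \frac{3944147}{E{\left(k \right)}} + \frac{1284084}{492484} = - \frac{3944147}{\left(- \frac{1}{4}\right) 46} + \frac{1284084}{492484} = - \frac{3944147}{- \frac{23}{2}} + 1284084 \cdot \frac{1}{492484} = \left(-3944147\right) \left(- \frac{2}{23}\right) + \frac{321021}{123121} = \frac{7888294}{23} + \frac{321021}{123121} = \frac{971222029057}{2831783}$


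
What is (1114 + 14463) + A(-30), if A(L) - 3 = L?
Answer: 15550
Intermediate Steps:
A(L) = 3 + L
(1114 + 14463) + A(-30) = (1114 + 14463) + (3 - 30) = 15577 - 27 = 15550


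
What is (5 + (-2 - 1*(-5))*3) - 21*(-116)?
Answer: 2450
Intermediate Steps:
(5 + (-2 - 1*(-5))*3) - 21*(-116) = (5 + (-2 + 5)*3) + 2436 = (5 + 3*3) + 2436 = (5 + 9) + 2436 = 14 + 2436 = 2450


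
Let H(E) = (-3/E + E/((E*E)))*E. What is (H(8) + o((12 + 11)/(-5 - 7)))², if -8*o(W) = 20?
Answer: 81/4 ≈ 20.250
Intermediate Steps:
o(W) = -5/2 (o(W) = -⅛*20 = -5/2)
H(E) = -2 (H(E) = (-3/E + E/(E²))*E = (-3/E + E/E²)*E = (-3/E + 1/E)*E = (-2/E)*E = -2)
(H(8) + o((12 + 11)/(-5 - 7)))² = (-2 - 5/2)² = (-9/2)² = 81/4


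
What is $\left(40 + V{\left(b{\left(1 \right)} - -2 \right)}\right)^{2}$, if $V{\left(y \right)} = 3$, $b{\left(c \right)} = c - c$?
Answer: $1849$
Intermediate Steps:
$b{\left(c \right)} = 0$
$\left(40 + V{\left(b{\left(1 \right)} - -2 \right)}\right)^{2} = \left(40 + 3\right)^{2} = 43^{2} = 1849$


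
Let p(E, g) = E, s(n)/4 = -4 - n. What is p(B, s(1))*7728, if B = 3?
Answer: 23184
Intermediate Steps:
s(n) = -16 - 4*n (s(n) = 4*(-4 - n) = -16 - 4*n)
p(B, s(1))*7728 = 3*7728 = 23184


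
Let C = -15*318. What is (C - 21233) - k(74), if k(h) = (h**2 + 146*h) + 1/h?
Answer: -3128943/74 ≈ -42283.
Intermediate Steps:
k(h) = 1/h + h**2 + 146*h
C = -4770
(C - 21233) - k(74) = (-4770 - 21233) - (1 + 74**2*(146 + 74))/74 = -26003 - (1 + 5476*220)/74 = -26003 - (1 + 1204720)/74 = -26003 - 1204721/74 = -3128943/74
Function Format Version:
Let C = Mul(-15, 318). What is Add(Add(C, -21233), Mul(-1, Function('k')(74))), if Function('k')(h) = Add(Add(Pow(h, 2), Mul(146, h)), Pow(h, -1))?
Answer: Rational(-3128943, 74) ≈ -42283.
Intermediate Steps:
Function('k')(h) = Add(Pow(h, -1), Pow(h, 2), Mul(146, h))
C = -4770
Add(Add(C, -21233), Mul(-1, Function('k')(74))) = Add(Add(-4770, -21233), Mul(-1, Mul(Pow(74, -1), Add(1, Mul(Pow(74, 2), Add(146, 74)))))) = Add(-26003, Mul(-1, Mul(Rational(1, 74), Add(1, Mul(5476, 220))))) = Add(-26003, Mul(-1, Mul(Rational(1, 74), Add(1, 1204720)))) = Add(-26003, Mul(-1, Mul(Rational(1, 74), 1204721))) = Add(-26003, Mul(-1, Rational(1204721, 74))) = Add(-26003, Rational(-1204721, 74)) = Rational(-3128943, 74)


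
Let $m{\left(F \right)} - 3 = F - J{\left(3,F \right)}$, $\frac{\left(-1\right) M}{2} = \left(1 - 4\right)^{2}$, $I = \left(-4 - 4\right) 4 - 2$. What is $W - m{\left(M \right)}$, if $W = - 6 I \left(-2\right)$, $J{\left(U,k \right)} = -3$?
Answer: $-396$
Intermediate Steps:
$I = -34$ ($I = \left(-4 - 4\right) 4 - 2 = \left(-8\right) 4 - 2 = -32 - 2 = -34$)
$M = -18$ ($M = - 2 \left(1 - 4\right)^{2} = - 2 \left(-3\right)^{2} = \left(-2\right) 9 = -18$)
$W = -408$ ($W = \left(-6\right) \left(-34\right) \left(-2\right) = 204 \left(-2\right) = -408$)
$m{\left(F \right)} = 6 + F$ ($m{\left(F \right)} = 3 + \left(F - -3\right) = 3 + \left(F + 3\right) = 3 + \left(3 + F\right) = 6 + F$)
$W - m{\left(M \right)} = -408 - \left(6 - 18\right) = -408 - -12 = -408 + 12 = -396$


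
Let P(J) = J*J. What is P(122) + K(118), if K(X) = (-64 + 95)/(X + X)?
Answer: 3512655/236 ≈ 14884.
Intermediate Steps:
K(X) = 31/(2*X) (K(X) = 31/((2*X)) = 31*(1/(2*X)) = 31/(2*X))
P(J) = J²
P(122) + K(118) = 122² + (31/2)/118 = 14884 + (31/2)*(1/118) = 14884 + 31/236 = 3512655/236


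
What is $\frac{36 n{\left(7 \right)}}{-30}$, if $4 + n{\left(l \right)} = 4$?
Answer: $0$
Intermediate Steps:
$n{\left(l \right)} = 0$ ($n{\left(l \right)} = -4 + 4 = 0$)
$\frac{36 n{\left(7 \right)}}{-30} = \frac{36 \cdot 0}{-30} = 0 \left(- \frac{1}{30}\right) = 0$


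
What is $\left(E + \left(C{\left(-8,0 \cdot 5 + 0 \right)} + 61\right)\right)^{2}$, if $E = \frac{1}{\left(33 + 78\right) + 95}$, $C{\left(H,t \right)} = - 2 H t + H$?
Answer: $\frac{119224561}{42436} \approx 2809.5$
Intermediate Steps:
$C{\left(H,t \right)} = H - 2 H t$ ($C{\left(H,t \right)} = - 2 H t + H = H - 2 H t$)
$E = \frac{1}{206}$ ($E = \frac{1}{111 + 95} = \frac{1}{206} \approx 0.0048544$)
$\left(E + \left(C{\left(-8,0 \cdot 5 + 0 \right)} + 61\right)\right)^{2} = \left(\frac{1}{206} + \left(- 8 \left(1 - 2 \left(0 \cdot 5 + 0\right)\right) + 61\right)\right)^{2} = \left(\frac{1}{206} + \left(- 8 \left(1 - 2 \left(0 + 0\right)\right) + 61\right)\right)^{2} = \left(\frac{1}{206} + \left(- 8 \left(1 - 0\right) + 61\right)\right)^{2} = \left(\frac{1}{206} + \left(- 8 \left(1 + 0\right) + 61\right)\right)^{2} = \left(\frac{1}{206} + \left(\left(-8\right) 1 + 61\right)\right)^{2} = \left(\frac{1}{206} + \left(-8 + 61\right)\right)^{2} = \left(\frac{1}{206} + 53\right)^{2} = \left(\frac{10919}{206}\right)^{2} = \frac{119224561}{42436}$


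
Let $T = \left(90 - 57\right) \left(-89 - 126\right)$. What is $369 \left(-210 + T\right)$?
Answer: $-2695545$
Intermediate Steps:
$T = -7095$ ($T = 33 \left(-215\right) = -7095$)
$369 \left(-210 + T\right) = 369 \left(-210 - 7095\right) = 369 \left(-7305\right) = -2695545$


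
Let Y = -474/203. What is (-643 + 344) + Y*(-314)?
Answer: 88139/203 ≈ 434.18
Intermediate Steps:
Y = -474/203 (Y = -474*1/203 = -474/203 ≈ -2.3350)
(-643 + 344) + Y*(-314) = (-643 + 344) - 474/203*(-314) = -299 + 148836/203 = 88139/203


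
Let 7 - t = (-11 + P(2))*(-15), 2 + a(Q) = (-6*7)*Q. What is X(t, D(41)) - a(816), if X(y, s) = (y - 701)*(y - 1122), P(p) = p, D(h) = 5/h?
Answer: 1070524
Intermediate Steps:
a(Q) = -2 - 42*Q (a(Q) = -2 + (-6*7)*Q = -2 - 42*Q)
t = -128 (t = 7 - (-11 + 2)*(-15) = 7 - (-9)*(-15) = 7 - 1*135 = 7 - 135 = -128)
X(y, s) = (-1122 + y)*(-701 + y) (X(y, s) = (-701 + y)*(-1122 + y) = (-1122 + y)*(-701 + y))
X(t, D(41)) - a(816) = (786522 + (-128)² - 1823*(-128)) - (-2 - 42*816) = (786522 + 16384 + 233344) - (-2 - 34272) = 1036250 - 1*(-34274) = 1036250 + 34274 = 1070524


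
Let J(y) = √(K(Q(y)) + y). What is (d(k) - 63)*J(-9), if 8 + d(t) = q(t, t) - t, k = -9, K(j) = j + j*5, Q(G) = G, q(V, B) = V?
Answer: -213*I*√7 ≈ -563.54*I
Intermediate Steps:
K(j) = 6*j (K(j) = j + 5*j = 6*j)
d(t) = -8 (d(t) = -8 + (t - t) = -8 + 0 = -8)
J(y) = √7*√y (J(y) = √(6*y + y) = √(7*y) = √7*√y)
(d(k) - 63)*J(-9) = (-8 - 63)*(√7*√(-9)) = -71*√7*3*I = -213*I*√7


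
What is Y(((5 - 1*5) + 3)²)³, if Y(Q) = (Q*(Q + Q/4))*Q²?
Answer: 35303692060125/64 ≈ 5.5162e+11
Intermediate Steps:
Y(Q) = 5*Q⁴/4 (Y(Q) = (Q*(Q + Q*(¼)))*Q² = (Q*(Q + Q/4))*Q² = (Q*(5*Q/4))*Q² = (5*Q²/4)*Q² = 5*Q⁴/4)
Y(((5 - 1*5) + 3)²)³ = (5*(((5 - 1*5) + 3)²)⁴/4)³ = (5*(((5 - 5) + 3)²)⁴/4)³ = (5*((0 + 3)²)⁴/4)³ = (5*(3²)⁴/4)³ = ((5/4)*9⁴)³ = ((5/4)*6561)³ = (32805/4)³ = 35303692060125/64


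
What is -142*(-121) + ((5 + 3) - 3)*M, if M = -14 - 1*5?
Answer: 17087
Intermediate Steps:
M = -19 (M = -14 - 5 = -19)
-142*(-121) + ((5 + 3) - 3)*M = -142*(-121) + ((5 + 3) - 3)*(-19) = 17182 + (8 - 3)*(-19) = 17182 + 5*(-19) = 17182 - 95 = 17087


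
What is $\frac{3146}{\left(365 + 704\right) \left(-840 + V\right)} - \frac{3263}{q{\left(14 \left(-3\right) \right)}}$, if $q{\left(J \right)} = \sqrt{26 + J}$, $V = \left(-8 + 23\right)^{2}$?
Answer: $- \frac{3146}{657435} + \frac{3263 i}{4} \approx -0.0047853 + 815.75 i$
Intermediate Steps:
$V = 225$ ($V = 15^{2} = 225$)
$\frac{3146}{\left(365 + 704\right) \left(-840 + V\right)} - \frac{3263}{q{\left(14 \left(-3\right) \right)}} = \frac{3146}{\left(365 + 704\right) \left(-840 + 225\right)} - \frac{3263}{\sqrt{26 + 14 \left(-3\right)}} = \frac{3146}{1069 \left(-615\right)} - \frac{3263}{\sqrt{26 - 42}} = \frac{3146}{-657435} - \frac{3263}{\sqrt{-16}} = 3146 \left(- \frac{1}{657435}\right) - \frac{3263}{4 i} = - \frac{3146}{657435} - 3263 \left(- \frac{i}{4}\right) = - \frac{3146}{657435} + \frac{3263 i}{4}$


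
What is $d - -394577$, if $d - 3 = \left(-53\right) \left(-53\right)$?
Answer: $397389$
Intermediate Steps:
$d = 2812$ ($d = 3 - -2809 = 3 + 2809 = 2812$)
$d - -394577 = 2812 - -394577 = 2812 + 394577 = 397389$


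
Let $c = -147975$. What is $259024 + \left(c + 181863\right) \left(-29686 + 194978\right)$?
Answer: $5601674320$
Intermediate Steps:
$259024 + \left(c + 181863\right) \left(-29686 + 194978\right) = 259024 + \left(-147975 + 181863\right) \left(-29686 + 194978\right) = 259024 + 33888 \cdot 165292 = 259024 + 5601415296 = 5601674320$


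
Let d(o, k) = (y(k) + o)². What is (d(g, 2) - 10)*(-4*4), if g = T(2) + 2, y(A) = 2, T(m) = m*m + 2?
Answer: -1440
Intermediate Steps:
T(m) = 2 + m² (T(m) = m² + 2 = 2 + m²)
g = 8 (g = (2 + 2²) + 2 = (2 + 4) + 2 = 6 + 2 = 8)
d(o, k) = (2 + o)²
(d(g, 2) - 10)*(-4*4) = ((2 + 8)² - 10)*(-4*4) = (10² - 10)*(-16) = (100 - 10)*(-16) = 90*(-16) = -1440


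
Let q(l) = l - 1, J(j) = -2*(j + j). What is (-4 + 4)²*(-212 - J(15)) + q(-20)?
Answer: -21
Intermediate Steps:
J(j) = -4*j
q(l) = -1 + l
(-4 + 4)²*(-212 - J(15)) + q(-20) = (-4 + 4)²*(-212 - (-4)*15) + (-1 - 20) = 0²*(-212 - 1*(-60)) - 21 = 0*(-212 + 60) - 21 = 0*(-152) - 21 = 0 - 21 = -21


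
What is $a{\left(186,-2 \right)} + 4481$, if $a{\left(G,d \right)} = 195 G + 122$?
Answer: $40873$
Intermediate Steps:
$a{\left(G,d \right)} = 122 + 195 G$
$a{\left(186,-2 \right)} + 4481 = \left(122 + 195 \cdot 186\right) + 4481 = \left(122 + 36270\right) + 4481 = 36392 + 4481 = 40873$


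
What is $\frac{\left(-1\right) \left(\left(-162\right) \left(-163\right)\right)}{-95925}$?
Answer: $\frac{8802}{31975} \approx 0.27528$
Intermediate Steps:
$\frac{\left(-1\right) \left(\left(-162\right) \left(-163\right)\right)}{-95925} = \left(-1\right) 26406 \left(- \frac{1}{95925}\right) = \left(-26406\right) \left(- \frac{1}{95925}\right) = \frac{8802}{31975}$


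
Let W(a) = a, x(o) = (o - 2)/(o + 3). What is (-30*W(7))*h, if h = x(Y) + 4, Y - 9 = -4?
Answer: -3675/4 ≈ -918.75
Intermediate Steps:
Y = 5 (Y = 9 - 4 = 5)
x(o) = (-2 + o)/(3 + o)
h = 35/8 (h = (-2 + 5)/(3 + 5) + 4 = 3/8 + 4 = 35/8 ≈ 4.3750)
(-30*W(7))*h = -30*7*(35/8) = -210*35/8 = -3675/4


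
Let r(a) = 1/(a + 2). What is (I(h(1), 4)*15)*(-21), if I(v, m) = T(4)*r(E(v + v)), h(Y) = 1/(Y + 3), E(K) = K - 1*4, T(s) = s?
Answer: 840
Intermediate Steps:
E(K) = -4 + K (E(K) = K - 4 = -4 + K)
h(Y) = 1/(3 + Y)
r(a) = 1/(2 + a)
I(v, m) = 4/(-2 + 2*v) (I(v, m) = 4/(2 + (-4 + (v + v))) = 4/(2 + (-4 + 2*v)) = 4/(-2 + 2*v))
(I(h(1), 4)*15)*(-21) = ((2/(-1 + 1/(3 + 1)))*15)*(-21) = ((2/(-1 + 1/4))*15)*(-21) = ((2/(-1 + ¼))*15)*(-21) = ((2/(-¾))*15)*(-21) = ((2*(-4/3))*15)*(-21) = -8/3*15*(-21) = -40*(-21) = 840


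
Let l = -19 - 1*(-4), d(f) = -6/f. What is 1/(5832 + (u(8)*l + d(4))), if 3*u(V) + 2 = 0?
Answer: 2/11681 ≈ 0.00017122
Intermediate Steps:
u(V) = -2/3 (u(V) = -2/3 + (1/3)*0 = -2/3 + 0 = -2/3)
l = -15 (l = -19 + 4 = -15)
1/(5832 + (u(8)*l + d(4))) = 1/(5832 + (-2/3*(-15) - 6/4)) = 1/(5832 + (10 - 6*1/4)) = 1/(5832 + (10 - 3/2)) = 1/(5832 + 17/2) = 1/(11681/2) = 2/11681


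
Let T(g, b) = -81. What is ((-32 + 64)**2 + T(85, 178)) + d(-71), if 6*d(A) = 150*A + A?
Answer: -5063/6 ≈ -843.83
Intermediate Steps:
d(A) = 151*A/6 (d(A) = (150*A + A)/6 = (151*A)/6 = 151*A/6)
((-32 + 64)**2 + T(85, 178)) + d(-71) = ((-32 + 64)**2 - 81) + (151/6)*(-71) = (32**2 - 81) - 10721/6 = (1024 - 81) - 10721/6 = 943 - 10721/6 = -5063/6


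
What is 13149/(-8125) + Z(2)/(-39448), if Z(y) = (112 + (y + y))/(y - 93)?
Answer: -907709941/560901250 ≈ -1.6183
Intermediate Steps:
Z(y) = (112 + 2*y)/(-93 + y)
13149/(-8125) + Z(2)/(-39448) = 13149/(-8125) + (2*(56 + 2)/(-93 + 2))/(-39448) = 13149*(-1/8125) + (2*58/(-91))*(-1/39448) = -13149/8125 + (2*(-1/91)*58)*(-1/39448) = -13149/8125 - 116/91*(-1/39448) = -13149/8125 + 29/897442 = -907709941/560901250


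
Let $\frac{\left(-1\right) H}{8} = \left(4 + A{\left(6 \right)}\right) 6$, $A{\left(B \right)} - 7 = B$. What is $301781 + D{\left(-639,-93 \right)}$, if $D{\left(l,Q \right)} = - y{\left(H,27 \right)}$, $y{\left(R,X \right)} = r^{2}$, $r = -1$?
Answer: $301780$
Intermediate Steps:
$A{\left(B \right)} = 7 + B$
$H = -816$ ($H = - 8 \left(4 + \left(7 + 6\right)\right) 6 = - 8 \left(4 + 13\right) 6 = - 8 \cdot 17 \cdot 6 = \left(-8\right) 102 = -816$)
$y{\left(R,X \right)} = 1$ ($y{\left(R,X \right)} = \left(-1\right)^{2} = 1$)
$D{\left(l,Q \right)} = -1$ ($D{\left(l,Q \right)} = \left(-1\right) 1 = -1$)
$301781 + D{\left(-639,-93 \right)} = 301781 - 1 = 301780$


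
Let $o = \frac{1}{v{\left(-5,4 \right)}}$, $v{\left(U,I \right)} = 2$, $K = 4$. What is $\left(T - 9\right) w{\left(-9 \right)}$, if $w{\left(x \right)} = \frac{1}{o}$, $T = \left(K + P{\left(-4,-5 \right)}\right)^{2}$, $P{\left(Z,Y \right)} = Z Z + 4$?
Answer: $1134$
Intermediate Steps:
$P{\left(Z,Y \right)} = 4 + Z^{2}$ ($P{\left(Z,Y \right)} = Z^{2} + 4 = 4 + Z^{2}$)
$o = \frac{1}{2} \approx 0.5$
$T = 576$ ($T = \left(4 + \left(4 + \left(-4\right)^{2}\right)\right)^{2} = \left(4 + \left(4 + 16\right)\right)^{2} = \left(4 + 20\right)^{2} = 24^{2} = 576$)
$w{\left(x \right)} = 2$ ($w{\left(x \right)} = \frac{1}{\frac{1}{2}} = 2$)
$\left(T - 9\right) w{\left(-9 \right)} = \left(576 - 9\right) 2 = 567 \cdot 2 = 1134$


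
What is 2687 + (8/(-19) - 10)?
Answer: 50855/19 ≈ 2676.6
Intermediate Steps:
2687 + (8/(-19) - 10) = 2687 + (8*(-1/19) - 10) = 2687 + (-8/19 - 10) = 2687 - 198/19 = 50855/19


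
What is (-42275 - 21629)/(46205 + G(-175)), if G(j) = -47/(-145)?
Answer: -2316520/1674943 ≈ -1.3830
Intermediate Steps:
G(j) = 47/145 (G(j) = -47*(-1/145) = 47/145)
(-42275 - 21629)/(46205 + G(-175)) = (-42275 - 21629)/(46205 + 47/145) = -63904/6699772/145 = -63904*145/6699772 = -2316520/1674943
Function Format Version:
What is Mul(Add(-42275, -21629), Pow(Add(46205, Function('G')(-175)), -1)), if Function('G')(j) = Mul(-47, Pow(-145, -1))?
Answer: Rational(-2316520, 1674943) ≈ -1.3830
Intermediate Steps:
Function('G')(j) = Rational(47, 145) (Function('G')(j) = Mul(-47, Rational(-1, 145)) = Rational(47, 145))
Mul(Add(-42275, -21629), Pow(Add(46205, Function('G')(-175)), -1)) = Mul(Add(-42275, -21629), Pow(Add(46205, Rational(47, 145)), -1)) = Mul(-63904, Pow(Rational(6699772, 145), -1)) = Mul(-63904, Rational(145, 6699772)) = Rational(-2316520, 1674943)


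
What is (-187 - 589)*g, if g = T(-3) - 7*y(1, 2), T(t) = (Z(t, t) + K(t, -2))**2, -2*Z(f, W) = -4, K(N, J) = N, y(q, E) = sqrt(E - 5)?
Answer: -776 + 5432*I*sqrt(3) ≈ -776.0 + 9408.5*I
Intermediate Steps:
y(q, E) = sqrt(-5 + E)
Z(f, W) = 2 (Z(f, W) = -1/2*(-4) = 2)
T(t) = (2 + t)**2
g = 1 - 7*I*sqrt(3) (g = (2 - 3)**2 - 7*sqrt(-5 + 2) = (-1)**2 - 7*I*sqrt(3) = 1 - 7*I*sqrt(3) ≈ 1.0 - 12.124*I)
(-187 - 589)*g = (-187 - 589)*(1 - 7*I*sqrt(3)) = -776*(1 - 7*I*sqrt(3)) = -776 + 5432*I*sqrt(3)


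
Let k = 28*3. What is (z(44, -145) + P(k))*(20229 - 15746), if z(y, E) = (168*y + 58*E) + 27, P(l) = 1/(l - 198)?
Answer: -506466925/114 ≈ -4.4427e+6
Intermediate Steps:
k = 84
P(l) = 1/(-198 + l)
z(y, E) = 27 + 58*E + 168*y (z(y, E) = (58*E + 168*y) + 27 = 27 + 58*E + 168*y)
(z(44, -145) + P(k))*(20229 - 15746) = ((27 + 58*(-145) + 168*44) + 1/(-198 + 84))*(20229 - 15746) = ((27 - 8410 + 7392) + 1/(-114))*4483 = (-991 - 1/114)*4483 = -112975/114*4483 = -506466925/114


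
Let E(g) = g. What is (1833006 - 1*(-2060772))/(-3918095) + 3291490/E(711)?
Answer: 12893602035392/2785765545 ≈ 4628.4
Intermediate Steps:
(1833006 - 1*(-2060772))/(-3918095) + 3291490/E(711) = (1833006 - 1*(-2060772))/(-3918095) + 3291490/711 = (1833006 + 2060772)*(-1/3918095) + 3291490*(1/711) = 3893778*(-1/3918095) + 3291490/711 = -3893778/3918095 + 3291490/711 = 12893602035392/2785765545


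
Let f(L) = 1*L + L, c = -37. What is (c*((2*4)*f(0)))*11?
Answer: 0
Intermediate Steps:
f(L) = 2*L (f(L) = L + L = 2*L)
(c*((2*4)*f(0)))*11 = -37*2*4*2*0*11 = -296*0*11 = -37*0*11 = 0*11 = 0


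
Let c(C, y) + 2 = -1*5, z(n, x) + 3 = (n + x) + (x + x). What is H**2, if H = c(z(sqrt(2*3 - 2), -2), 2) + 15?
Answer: 64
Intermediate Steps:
z(n, x) = -3 + n + 3*x (z(n, x) = -3 + ((n + x) + (x + x)) = -3 + ((n + x) + 2*x) = -3 + (n + 3*x) = -3 + n + 3*x)
c(C, y) = -7 (c(C, y) = -2 - 1*5 = -2 - 5 = -7)
H = 8 (H = -7 + 15 = 8)
H**2 = 8**2 = 64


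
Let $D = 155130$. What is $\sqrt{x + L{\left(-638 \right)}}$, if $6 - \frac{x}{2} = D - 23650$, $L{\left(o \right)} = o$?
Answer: $i \sqrt{263586} \approx 513.41 i$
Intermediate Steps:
$x = -262948$ ($x = 12 - 2 \left(155130 - 23650\right) = 12 - 262960 = -262948$)
$\sqrt{x + L{\left(-638 \right)}} = \sqrt{-262948 - 638} = \sqrt{-263586} = i \sqrt{263586}$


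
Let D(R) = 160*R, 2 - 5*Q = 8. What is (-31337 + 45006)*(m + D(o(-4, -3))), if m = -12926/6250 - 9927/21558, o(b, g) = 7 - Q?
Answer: 401948102416933/22456250 ≈ 1.7899e+7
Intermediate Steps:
Q = -6/5 (Q = 2/5 - 1/5*8 = 2/5 - 8/5 = -6/5 ≈ -1.2000)
o(b, g) = 41/5 (o(b, g) = 7 - 1*(-6/5) = 7 + 6/5 = 41/5)
m = -56783743/22456250 (m = -12926*1/6250 - 9927*1/21558 = -6463/3125 - 3309/7186 = -56783743/22456250 ≈ -2.5286)
(-31337 + 45006)*(m + D(o(-4, -3))) = (-31337 + 45006)*(-56783743/22456250 + 160*(41/5)) = 13669*(-56783743/22456250 + 1312) = 13669*(29405816257/22456250) = 401948102416933/22456250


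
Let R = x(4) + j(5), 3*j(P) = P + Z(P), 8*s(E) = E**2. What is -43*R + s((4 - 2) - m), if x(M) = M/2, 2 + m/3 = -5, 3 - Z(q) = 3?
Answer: -2197/24 ≈ -91.542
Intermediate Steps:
Z(q) = 0 (Z(q) = 3 - 1*3 = 3 - 3 = 0)
m = -21 (m = -6 + 3*(-5) = -6 - 15 = -21)
x(M) = M/2 (x(M) = M*(1/2) = M/2)
s(E) = E**2/8
j(P) = P/3 (j(P) = (P + 0)/3 = P/3)
R = 11/3 (R = (1/2)*4 + (1/3)*5 = 2 + 5/3 = 11/3 ≈ 3.6667)
-43*R + s((4 - 2) - m) = -43*11/3 + ((4 - 2) - 1*(-21))**2/8 = -473/3 + (2 + 21)**2/8 = -473/3 + (1/8)*23**2 = -473/3 + (1/8)*529 = -473/3 + 529/8 = -2197/24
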